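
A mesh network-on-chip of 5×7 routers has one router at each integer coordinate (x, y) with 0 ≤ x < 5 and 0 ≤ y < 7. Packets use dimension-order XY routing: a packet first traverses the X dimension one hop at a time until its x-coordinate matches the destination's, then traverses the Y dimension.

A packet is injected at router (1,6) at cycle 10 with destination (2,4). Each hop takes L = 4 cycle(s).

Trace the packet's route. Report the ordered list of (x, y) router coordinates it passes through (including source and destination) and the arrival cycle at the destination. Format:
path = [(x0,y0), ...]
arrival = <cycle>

  0. router=(1,6) cycle=10 (inject)
  1. router=(2,6) cycle=14 dir=E
  2. router=(2,5) cycle=18 dir=S
  3. router=(2,4) cycle=22 dir=S

path = [(1,6), (2,6), (2,5), (2,4)]
arrival = 22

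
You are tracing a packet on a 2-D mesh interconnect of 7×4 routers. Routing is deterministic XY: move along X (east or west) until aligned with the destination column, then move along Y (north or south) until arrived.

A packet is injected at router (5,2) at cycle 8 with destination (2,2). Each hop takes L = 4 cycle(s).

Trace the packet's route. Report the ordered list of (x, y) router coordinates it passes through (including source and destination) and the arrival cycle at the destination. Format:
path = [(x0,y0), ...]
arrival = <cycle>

path = [(5,2), (4,2), (3,2), (2,2)]
arrival = 20

hop 0: (5,2) @ cyc 8
hop 1: (4,2) @ cyc 12  [W]
hop 2: (3,2) @ cyc 16  [W]
hop 3: (2,2) @ cyc 20  [W]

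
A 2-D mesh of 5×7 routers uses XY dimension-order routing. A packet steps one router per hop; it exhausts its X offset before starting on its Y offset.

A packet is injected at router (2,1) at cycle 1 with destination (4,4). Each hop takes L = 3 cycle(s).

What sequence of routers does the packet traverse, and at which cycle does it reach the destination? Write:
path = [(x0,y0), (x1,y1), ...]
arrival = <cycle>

path = [(2,1), (3,1), (4,1), (4,2), (4,3), (4,4)]
arrival = 16

  0. router=(2,1) cycle=1 (inject)
  1. router=(3,1) cycle=4 dir=E
  2. router=(4,1) cycle=7 dir=E
  3. router=(4,2) cycle=10 dir=N
  4. router=(4,3) cycle=13 dir=N
  5. router=(4,4) cycle=16 dir=N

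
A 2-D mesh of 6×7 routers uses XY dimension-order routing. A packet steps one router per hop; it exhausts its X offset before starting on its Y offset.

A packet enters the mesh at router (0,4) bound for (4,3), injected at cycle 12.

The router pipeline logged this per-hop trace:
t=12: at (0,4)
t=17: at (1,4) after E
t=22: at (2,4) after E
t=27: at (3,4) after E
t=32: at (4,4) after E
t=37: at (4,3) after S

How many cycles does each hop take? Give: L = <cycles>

L = 5

Between hops 0 and 1 the cycle counter advances 17 − 12 = 5.
That increment is L by definition: L = 5.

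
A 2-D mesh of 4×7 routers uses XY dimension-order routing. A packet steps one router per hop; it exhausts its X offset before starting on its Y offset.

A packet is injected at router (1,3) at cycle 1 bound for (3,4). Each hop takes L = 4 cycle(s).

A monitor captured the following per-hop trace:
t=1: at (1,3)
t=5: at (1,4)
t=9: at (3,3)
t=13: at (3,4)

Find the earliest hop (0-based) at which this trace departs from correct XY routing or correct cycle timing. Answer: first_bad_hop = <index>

first_bad_hop = 1

  1: Δx=+0 Δy=+1 Δt=4 [BAD: Y-move but x=1≠3]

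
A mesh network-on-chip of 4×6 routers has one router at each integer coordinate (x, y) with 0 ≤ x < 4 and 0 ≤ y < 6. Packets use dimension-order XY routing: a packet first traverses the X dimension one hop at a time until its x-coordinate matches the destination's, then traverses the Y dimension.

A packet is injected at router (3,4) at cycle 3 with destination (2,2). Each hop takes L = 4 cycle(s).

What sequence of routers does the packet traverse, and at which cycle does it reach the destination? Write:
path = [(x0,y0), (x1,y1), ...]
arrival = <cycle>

path = [(3,4), (2,4), (2,3), (2,2)]
arrival = 15

src (3,4)  cyc=3
W→(2,4)  cyc=7
S→(2,3)  cyc=11
S→(2,2)  cyc=15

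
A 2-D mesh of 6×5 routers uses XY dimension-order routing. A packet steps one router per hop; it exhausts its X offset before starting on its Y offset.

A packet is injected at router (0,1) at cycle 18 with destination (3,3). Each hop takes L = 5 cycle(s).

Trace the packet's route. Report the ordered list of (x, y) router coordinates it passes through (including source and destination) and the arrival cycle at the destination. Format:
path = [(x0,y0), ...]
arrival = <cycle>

src (0,1)  cyc=18
E→(1,1)  cyc=23
E→(2,1)  cyc=28
E→(3,1)  cyc=33
N→(3,2)  cyc=38
N→(3,3)  cyc=43

path = [(0,1), (1,1), (2,1), (3,1), (3,2), (3,3)]
arrival = 43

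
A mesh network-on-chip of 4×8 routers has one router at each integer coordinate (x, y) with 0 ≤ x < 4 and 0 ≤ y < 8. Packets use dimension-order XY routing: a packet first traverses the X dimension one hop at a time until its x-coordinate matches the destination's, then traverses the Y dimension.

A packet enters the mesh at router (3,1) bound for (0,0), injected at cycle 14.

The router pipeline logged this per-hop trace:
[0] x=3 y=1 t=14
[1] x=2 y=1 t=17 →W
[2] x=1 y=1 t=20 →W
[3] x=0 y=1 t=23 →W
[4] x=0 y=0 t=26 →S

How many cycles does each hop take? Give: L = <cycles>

L = 3

Between hops 0 and 1 the cycle counter advances 17 − 14 = 3.
That increment is L by definition: L = 3.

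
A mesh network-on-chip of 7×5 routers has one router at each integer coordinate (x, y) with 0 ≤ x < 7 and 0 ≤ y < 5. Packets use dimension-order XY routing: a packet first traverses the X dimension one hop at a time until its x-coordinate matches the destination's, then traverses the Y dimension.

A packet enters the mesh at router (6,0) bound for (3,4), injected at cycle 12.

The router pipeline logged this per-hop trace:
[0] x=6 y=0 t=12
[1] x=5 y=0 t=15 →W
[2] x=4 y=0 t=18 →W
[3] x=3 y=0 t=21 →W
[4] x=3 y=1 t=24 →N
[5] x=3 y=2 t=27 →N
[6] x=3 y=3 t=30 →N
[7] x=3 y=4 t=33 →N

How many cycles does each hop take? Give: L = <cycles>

L = 3

Δcyc across hop 0→1: 15 − 12 = 3.
One hop costs L cycles, so L = 3.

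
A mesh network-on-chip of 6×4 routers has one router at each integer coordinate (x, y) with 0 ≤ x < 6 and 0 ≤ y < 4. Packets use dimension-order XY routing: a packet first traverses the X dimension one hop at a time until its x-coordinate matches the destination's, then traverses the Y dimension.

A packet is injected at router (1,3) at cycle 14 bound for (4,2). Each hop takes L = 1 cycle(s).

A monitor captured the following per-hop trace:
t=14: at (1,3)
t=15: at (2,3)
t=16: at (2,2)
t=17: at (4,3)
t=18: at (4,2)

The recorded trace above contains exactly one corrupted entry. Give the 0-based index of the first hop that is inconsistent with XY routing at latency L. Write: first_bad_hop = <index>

hop 1: step (+1,+0), +1 cyc — ok
hop 2: step (+0,-1), +1 cyc — BAD: Y-move but x=2≠4

first_bad_hop = 2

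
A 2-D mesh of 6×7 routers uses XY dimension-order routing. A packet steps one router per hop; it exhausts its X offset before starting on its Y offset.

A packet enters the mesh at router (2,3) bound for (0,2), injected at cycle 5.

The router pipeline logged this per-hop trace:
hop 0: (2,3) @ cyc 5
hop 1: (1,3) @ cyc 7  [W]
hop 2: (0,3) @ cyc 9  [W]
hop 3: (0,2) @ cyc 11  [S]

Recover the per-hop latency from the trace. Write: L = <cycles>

L = 2

Δcyc across hop 0→1: 7 − 5 = 2.
Per-hop latency L = Δcyc = 2.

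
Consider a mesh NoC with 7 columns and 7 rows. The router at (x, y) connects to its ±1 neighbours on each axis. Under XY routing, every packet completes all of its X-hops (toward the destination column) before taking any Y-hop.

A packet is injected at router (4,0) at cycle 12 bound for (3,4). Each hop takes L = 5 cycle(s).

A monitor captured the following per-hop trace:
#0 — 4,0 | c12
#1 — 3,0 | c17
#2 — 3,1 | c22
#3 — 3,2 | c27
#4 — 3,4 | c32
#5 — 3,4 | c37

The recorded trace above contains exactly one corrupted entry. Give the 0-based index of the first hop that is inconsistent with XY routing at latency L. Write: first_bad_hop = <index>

first_bad_hop = 4

check 1→ d=(-1,0) cyc+5: ok
check 2→ d=(0,1) cyc+5: ok
check 3→ d=(0,1) cyc+5: ok
check 4→ d=(0,2) cyc+5: BAD: non-unit step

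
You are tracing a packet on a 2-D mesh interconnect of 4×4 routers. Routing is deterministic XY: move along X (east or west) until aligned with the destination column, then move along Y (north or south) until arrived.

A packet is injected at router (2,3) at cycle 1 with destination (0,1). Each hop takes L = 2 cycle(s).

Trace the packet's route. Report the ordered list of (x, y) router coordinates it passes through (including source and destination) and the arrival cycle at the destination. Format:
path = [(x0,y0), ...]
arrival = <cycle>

path = [(2,3), (1,3), (0,3), (0,2), (0,1)]
arrival = 9

t=1: at (2,3)
t=3: at (1,3) after W
t=5: at (0,3) after W
t=7: at (0,2) after S
t=9: at (0,1) after S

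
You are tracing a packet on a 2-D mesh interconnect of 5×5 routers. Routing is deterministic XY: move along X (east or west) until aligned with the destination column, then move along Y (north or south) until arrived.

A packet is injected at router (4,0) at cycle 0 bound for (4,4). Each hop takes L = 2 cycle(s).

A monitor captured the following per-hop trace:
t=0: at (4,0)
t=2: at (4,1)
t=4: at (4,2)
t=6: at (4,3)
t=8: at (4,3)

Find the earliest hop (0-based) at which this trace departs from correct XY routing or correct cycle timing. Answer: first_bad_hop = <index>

  1: Δx=+0 Δy=+1 Δt=2 [ok]
  2: Δx=+0 Δy=+1 Δt=2 [ok]
  3: Δx=+0 Δy=+1 Δt=2 [ok]
  4: Δx=+0 Δy=+0 Δt=2 [BAD: non-unit step]

first_bad_hop = 4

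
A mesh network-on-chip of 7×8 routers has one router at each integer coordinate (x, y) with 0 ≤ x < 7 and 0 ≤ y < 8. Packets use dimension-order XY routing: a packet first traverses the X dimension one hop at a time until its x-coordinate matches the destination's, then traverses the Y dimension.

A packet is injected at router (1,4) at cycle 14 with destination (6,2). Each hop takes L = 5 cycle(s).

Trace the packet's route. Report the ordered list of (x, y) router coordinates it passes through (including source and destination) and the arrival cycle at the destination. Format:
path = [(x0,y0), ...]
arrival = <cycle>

src (1,4)  cyc=14
E→(2,4)  cyc=19
E→(3,4)  cyc=24
E→(4,4)  cyc=29
E→(5,4)  cyc=34
E→(6,4)  cyc=39
S→(6,3)  cyc=44
S→(6,2)  cyc=49

path = [(1,4), (2,4), (3,4), (4,4), (5,4), (6,4), (6,3), (6,2)]
arrival = 49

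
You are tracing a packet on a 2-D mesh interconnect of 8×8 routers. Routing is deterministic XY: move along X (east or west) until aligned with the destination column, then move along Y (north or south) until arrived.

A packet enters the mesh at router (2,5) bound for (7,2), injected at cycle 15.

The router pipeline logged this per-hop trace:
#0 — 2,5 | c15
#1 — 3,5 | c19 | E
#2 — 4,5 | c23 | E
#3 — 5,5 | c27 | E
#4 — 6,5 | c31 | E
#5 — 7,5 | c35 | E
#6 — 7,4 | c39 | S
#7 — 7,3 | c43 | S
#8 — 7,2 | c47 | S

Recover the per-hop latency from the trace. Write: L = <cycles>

From hop 0 (15) to hop 1 (19): +4 cycles.
Each hop adds L, hence L = 4.

L = 4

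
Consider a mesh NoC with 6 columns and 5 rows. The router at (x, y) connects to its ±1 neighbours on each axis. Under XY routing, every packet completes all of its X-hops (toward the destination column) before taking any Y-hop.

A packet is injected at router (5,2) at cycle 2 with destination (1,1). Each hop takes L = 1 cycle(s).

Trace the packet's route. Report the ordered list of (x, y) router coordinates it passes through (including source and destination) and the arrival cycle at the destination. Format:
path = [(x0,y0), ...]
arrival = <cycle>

path = [(5,2), (4,2), (3,2), (2,2), (1,2), (1,1)]
arrival = 7

src (5,2)  cyc=2
W→(4,2)  cyc=3
W→(3,2)  cyc=4
W→(2,2)  cyc=5
W→(1,2)  cyc=6
S→(1,1)  cyc=7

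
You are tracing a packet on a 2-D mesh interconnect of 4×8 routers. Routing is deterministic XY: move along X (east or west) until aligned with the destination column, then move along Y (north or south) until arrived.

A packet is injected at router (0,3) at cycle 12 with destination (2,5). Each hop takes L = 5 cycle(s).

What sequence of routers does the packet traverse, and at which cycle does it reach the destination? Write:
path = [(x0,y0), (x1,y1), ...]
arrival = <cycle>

path = [(0,3), (1,3), (2,3), (2,4), (2,5)]
arrival = 32

  0. router=(0,3) cycle=12 (inject)
  1. router=(1,3) cycle=17 dir=E
  2. router=(2,3) cycle=22 dir=E
  3. router=(2,4) cycle=27 dir=N
  4. router=(2,5) cycle=32 dir=N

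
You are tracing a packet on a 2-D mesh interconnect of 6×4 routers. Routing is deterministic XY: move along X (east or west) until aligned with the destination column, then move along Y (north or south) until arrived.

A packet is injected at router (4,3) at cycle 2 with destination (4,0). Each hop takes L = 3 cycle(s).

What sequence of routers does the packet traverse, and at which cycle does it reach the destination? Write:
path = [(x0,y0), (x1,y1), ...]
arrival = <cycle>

  0. router=(4,3) cycle=2 (inject)
  1. router=(4,2) cycle=5 dir=S
  2. router=(4,1) cycle=8 dir=S
  3. router=(4,0) cycle=11 dir=S

path = [(4,3), (4,2), (4,1), (4,0)]
arrival = 11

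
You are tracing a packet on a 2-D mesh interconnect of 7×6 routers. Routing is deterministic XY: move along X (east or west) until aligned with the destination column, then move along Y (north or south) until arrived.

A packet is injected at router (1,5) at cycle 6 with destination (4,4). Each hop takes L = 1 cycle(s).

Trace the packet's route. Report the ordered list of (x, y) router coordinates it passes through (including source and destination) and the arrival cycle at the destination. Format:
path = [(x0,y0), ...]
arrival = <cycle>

hop 0: (1,5) @ cyc 6
hop 1: (2,5) @ cyc 7  [E]
hop 2: (3,5) @ cyc 8  [E]
hop 3: (4,5) @ cyc 9  [E]
hop 4: (4,4) @ cyc 10  [S]

path = [(1,5), (2,5), (3,5), (4,5), (4,4)]
arrival = 10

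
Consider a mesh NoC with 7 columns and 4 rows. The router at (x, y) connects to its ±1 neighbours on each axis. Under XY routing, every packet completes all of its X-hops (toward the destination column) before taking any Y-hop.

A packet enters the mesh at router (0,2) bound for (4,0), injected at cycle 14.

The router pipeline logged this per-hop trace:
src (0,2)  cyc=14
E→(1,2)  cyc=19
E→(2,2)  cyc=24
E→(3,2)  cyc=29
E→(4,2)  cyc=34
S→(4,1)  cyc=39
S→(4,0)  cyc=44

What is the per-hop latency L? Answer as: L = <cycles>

L = 5

Between hops 0 and 1 the cycle counter advances 19 − 14 = 5.
Per-hop latency L = Δcyc = 5.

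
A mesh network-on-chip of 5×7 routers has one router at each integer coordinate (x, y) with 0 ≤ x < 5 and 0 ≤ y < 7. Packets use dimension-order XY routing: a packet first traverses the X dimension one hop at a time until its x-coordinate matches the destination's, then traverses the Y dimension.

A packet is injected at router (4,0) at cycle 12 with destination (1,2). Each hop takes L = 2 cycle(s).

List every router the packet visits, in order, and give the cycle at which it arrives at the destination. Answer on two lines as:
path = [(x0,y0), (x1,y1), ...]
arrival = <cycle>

[0] x=4 y=0 t=12
[1] x=3 y=0 t=14 →W
[2] x=2 y=0 t=16 →W
[3] x=1 y=0 t=18 →W
[4] x=1 y=1 t=20 →N
[5] x=1 y=2 t=22 →N

path = [(4,0), (3,0), (2,0), (1,0), (1,1), (1,2)]
arrival = 22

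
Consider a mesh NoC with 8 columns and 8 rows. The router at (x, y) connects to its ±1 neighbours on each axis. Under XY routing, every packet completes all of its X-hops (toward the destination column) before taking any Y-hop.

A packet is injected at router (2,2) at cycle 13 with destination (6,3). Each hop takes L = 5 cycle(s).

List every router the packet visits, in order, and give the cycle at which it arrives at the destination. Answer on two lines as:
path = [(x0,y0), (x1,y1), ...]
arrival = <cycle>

path = [(2,2), (3,2), (4,2), (5,2), (6,2), (6,3)]
arrival = 38

[0] x=2 y=2 t=13
[1] x=3 y=2 t=18 →E
[2] x=4 y=2 t=23 →E
[3] x=5 y=2 t=28 →E
[4] x=6 y=2 t=33 →E
[5] x=6 y=3 t=38 →N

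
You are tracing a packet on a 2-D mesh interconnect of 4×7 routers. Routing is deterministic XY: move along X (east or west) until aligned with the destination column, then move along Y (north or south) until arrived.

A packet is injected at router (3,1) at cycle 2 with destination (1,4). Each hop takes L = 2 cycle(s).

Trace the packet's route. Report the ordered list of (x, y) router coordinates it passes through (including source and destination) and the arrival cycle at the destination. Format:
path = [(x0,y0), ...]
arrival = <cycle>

path = [(3,1), (2,1), (1,1), (1,2), (1,3), (1,4)]
arrival = 12

[0] x=3 y=1 t=2
[1] x=2 y=1 t=4 →W
[2] x=1 y=1 t=6 →W
[3] x=1 y=2 t=8 →N
[4] x=1 y=3 t=10 →N
[5] x=1 y=4 t=12 →N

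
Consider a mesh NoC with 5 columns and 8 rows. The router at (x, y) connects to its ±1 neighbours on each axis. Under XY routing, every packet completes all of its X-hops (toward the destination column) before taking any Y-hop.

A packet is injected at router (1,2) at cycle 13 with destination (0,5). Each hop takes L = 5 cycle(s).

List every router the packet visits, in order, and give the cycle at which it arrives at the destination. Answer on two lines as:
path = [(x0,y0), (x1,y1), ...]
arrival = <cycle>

hop 0: (1,2) @ cyc 13
hop 1: (0,2) @ cyc 18  [W]
hop 2: (0,3) @ cyc 23  [N]
hop 3: (0,4) @ cyc 28  [N]
hop 4: (0,5) @ cyc 33  [N]

path = [(1,2), (0,2), (0,3), (0,4), (0,5)]
arrival = 33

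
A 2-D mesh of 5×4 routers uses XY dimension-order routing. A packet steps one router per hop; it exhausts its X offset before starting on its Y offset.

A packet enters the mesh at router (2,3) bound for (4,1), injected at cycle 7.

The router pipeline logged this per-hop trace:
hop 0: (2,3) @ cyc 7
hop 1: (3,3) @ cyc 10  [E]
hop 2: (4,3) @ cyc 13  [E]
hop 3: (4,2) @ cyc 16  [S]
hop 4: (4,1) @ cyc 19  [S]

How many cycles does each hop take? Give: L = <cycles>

L = 3

Between hops 0 and 1 the cycle counter advances 10 − 7 = 3.
One hop costs L cycles, so L = 3.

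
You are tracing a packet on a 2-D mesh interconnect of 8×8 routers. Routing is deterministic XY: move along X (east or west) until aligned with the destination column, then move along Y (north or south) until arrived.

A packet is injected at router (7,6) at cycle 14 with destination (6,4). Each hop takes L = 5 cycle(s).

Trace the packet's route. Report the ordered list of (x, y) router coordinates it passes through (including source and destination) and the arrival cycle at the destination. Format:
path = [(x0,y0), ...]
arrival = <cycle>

path = [(7,6), (6,6), (6,5), (6,4)]
arrival = 29

  0. router=(7,6) cycle=14 (inject)
  1. router=(6,6) cycle=19 dir=W
  2. router=(6,5) cycle=24 dir=S
  3. router=(6,4) cycle=29 dir=S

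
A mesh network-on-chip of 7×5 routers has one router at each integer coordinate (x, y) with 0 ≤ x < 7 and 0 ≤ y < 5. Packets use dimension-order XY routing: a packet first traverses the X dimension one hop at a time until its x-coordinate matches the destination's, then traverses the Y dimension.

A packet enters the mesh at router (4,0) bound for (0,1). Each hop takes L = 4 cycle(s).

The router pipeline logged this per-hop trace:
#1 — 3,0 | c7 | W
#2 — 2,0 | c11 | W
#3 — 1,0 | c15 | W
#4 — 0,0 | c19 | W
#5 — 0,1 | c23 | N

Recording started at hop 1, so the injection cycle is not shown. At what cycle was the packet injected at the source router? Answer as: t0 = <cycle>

Hop 1 reached at cycle 7; hop k is at t0 + k·L.
Subtract one hop: t0 = 7 − 4 = 3.

t0 = 3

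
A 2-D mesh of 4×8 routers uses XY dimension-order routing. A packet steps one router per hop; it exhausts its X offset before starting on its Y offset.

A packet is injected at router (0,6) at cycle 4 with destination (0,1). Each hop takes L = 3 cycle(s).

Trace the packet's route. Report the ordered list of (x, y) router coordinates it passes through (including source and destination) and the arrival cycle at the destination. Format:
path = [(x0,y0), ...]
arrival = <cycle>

path = [(0,6), (0,5), (0,4), (0,3), (0,2), (0,1)]
arrival = 19

src (0,6)  cyc=4
S→(0,5)  cyc=7
S→(0,4)  cyc=10
S→(0,3)  cyc=13
S→(0,2)  cyc=16
S→(0,1)  cyc=19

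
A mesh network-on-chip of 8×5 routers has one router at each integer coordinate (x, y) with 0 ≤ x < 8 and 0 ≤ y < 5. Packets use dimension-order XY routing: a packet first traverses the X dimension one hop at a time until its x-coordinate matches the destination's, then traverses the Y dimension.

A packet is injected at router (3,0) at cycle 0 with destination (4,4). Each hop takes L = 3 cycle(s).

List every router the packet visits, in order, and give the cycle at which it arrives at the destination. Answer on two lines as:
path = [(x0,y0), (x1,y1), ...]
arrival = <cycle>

hop 0: (3,0) @ cyc 0
hop 1: (4,0) @ cyc 3  [E]
hop 2: (4,1) @ cyc 6  [N]
hop 3: (4,2) @ cyc 9  [N]
hop 4: (4,3) @ cyc 12  [N]
hop 5: (4,4) @ cyc 15  [N]

path = [(3,0), (4,0), (4,1), (4,2), (4,3), (4,4)]
arrival = 15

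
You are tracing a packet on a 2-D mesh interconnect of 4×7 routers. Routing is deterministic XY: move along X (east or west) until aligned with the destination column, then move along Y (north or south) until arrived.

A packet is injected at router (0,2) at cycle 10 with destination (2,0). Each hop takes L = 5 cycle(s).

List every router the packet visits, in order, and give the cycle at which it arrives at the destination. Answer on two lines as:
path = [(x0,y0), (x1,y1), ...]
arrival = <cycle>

path = [(0,2), (1,2), (2,2), (2,1), (2,0)]
arrival = 30

#0 — 0,2 | c10
#1 — 1,2 | c15 | E
#2 — 2,2 | c20 | E
#3 — 2,1 | c25 | S
#4 — 2,0 | c30 | S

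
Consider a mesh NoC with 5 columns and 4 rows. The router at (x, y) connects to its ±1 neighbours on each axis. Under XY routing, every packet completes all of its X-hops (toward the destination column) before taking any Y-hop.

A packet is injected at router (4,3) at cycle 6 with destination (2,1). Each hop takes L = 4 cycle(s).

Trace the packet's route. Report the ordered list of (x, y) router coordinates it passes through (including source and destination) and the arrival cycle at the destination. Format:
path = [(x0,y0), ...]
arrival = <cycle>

path = [(4,3), (3,3), (2,3), (2,2), (2,1)]
arrival = 22

hop 0: (4,3) @ cyc 6
hop 1: (3,3) @ cyc 10  [W]
hop 2: (2,3) @ cyc 14  [W]
hop 3: (2,2) @ cyc 18  [S]
hop 4: (2,1) @ cyc 22  [S]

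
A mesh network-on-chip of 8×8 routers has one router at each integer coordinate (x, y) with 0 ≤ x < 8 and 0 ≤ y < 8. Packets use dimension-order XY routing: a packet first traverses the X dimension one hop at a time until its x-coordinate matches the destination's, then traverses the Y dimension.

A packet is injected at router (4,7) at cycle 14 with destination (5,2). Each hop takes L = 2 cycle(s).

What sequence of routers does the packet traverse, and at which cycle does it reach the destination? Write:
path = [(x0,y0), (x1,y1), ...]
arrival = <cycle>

path = [(4,7), (5,7), (5,6), (5,5), (5,4), (5,3), (5,2)]
arrival = 26

[0] x=4 y=7 t=14
[1] x=5 y=7 t=16 →E
[2] x=5 y=6 t=18 →S
[3] x=5 y=5 t=20 →S
[4] x=5 y=4 t=22 →S
[5] x=5 y=3 t=24 →S
[6] x=5 y=2 t=26 →S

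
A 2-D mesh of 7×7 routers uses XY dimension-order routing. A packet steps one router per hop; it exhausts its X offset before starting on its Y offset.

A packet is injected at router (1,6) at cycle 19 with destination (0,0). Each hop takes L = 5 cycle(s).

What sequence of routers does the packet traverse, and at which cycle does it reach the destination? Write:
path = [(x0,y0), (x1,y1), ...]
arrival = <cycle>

path = [(1,6), (0,6), (0,5), (0,4), (0,3), (0,2), (0,1), (0,0)]
arrival = 54

t=19: at (1,6)
t=24: at (0,6) after W
t=29: at (0,5) after S
t=34: at (0,4) after S
t=39: at (0,3) after S
t=44: at (0,2) after S
t=49: at (0,1) after S
t=54: at (0,0) after S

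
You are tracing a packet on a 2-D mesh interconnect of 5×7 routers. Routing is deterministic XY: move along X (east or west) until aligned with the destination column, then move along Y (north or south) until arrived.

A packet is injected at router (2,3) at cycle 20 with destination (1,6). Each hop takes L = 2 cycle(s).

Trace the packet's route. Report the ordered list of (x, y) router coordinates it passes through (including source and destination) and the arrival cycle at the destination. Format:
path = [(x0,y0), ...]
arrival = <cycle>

[0] x=2 y=3 t=20
[1] x=1 y=3 t=22 →W
[2] x=1 y=4 t=24 →N
[3] x=1 y=5 t=26 →N
[4] x=1 y=6 t=28 →N

path = [(2,3), (1,3), (1,4), (1,5), (1,6)]
arrival = 28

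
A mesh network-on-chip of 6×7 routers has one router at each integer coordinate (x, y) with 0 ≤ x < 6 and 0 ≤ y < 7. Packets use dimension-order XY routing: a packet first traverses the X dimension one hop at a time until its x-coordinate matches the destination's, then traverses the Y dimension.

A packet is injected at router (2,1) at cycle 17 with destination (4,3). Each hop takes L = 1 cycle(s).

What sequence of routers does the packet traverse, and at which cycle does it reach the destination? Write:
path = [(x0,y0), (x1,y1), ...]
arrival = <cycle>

path = [(2,1), (3,1), (4,1), (4,2), (4,3)]
arrival = 21

[0] x=2 y=1 t=17
[1] x=3 y=1 t=18 →E
[2] x=4 y=1 t=19 →E
[3] x=4 y=2 t=20 →N
[4] x=4 y=3 t=21 →N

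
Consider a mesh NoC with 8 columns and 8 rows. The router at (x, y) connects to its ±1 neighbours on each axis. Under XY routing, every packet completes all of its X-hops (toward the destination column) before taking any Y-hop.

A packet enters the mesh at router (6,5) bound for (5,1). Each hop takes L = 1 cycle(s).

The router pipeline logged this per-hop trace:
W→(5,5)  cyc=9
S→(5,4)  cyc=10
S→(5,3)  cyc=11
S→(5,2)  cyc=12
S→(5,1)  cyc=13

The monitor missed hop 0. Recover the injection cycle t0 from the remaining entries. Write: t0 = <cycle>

Hop 1 reached at cycle 9; hop k is at t0 + k·L.
So t0 = 9 − 1·1 = 8.

t0 = 8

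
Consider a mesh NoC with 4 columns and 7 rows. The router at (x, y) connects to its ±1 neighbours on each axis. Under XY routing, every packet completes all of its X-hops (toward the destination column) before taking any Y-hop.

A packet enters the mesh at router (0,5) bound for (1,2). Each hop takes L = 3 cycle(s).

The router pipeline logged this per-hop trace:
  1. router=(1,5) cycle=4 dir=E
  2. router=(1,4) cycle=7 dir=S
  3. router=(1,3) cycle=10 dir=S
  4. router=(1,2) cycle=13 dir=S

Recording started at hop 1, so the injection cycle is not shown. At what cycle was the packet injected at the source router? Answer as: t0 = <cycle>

t0 = 1

cyc[1] = 4 and cyc[k] = t0 + k·L for every k.
t0 = cyc[1] − L = 4 − 3 = 1.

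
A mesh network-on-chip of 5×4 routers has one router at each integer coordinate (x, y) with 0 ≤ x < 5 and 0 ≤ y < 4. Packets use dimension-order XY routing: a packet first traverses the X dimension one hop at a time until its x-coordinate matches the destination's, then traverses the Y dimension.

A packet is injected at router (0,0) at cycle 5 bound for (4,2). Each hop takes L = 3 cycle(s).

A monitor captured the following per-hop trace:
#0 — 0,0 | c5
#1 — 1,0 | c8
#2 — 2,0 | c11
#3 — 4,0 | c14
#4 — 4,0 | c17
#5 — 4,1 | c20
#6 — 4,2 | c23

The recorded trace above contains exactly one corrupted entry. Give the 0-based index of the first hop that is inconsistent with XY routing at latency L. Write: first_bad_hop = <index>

  1: Δx=+1 Δy=+0 Δt=3 [ok]
  2: Δx=+1 Δy=+0 Δt=3 [ok]
  3: Δx=+2 Δy=+0 Δt=3 [BAD: non-unit step]

first_bad_hop = 3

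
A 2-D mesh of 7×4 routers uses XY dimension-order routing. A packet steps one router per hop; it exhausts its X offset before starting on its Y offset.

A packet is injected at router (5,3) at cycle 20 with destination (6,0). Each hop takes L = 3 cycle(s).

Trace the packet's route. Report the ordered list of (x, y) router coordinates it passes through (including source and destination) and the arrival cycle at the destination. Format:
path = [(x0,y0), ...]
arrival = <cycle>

[0] x=5 y=3 t=20
[1] x=6 y=3 t=23 →E
[2] x=6 y=2 t=26 →S
[3] x=6 y=1 t=29 →S
[4] x=6 y=0 t=32 →S

path = [(5,3), (6,3), (6,2), (6,1), (6,0)]
arrival = 32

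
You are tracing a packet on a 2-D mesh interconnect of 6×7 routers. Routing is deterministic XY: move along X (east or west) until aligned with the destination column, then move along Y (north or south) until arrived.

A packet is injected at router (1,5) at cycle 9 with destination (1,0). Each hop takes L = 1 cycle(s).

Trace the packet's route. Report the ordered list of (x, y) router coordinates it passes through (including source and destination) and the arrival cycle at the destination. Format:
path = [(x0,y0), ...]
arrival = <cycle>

path = [(1,5), (1,4), (1,3), (1,2), (1,1), (1,0)]
arrival = 14

[0] x=1 y=5 t=9
[1] x=1 y=4 t=10 →S
[2] x=1 y=3 t=11 →S
[3] x=1 y=2 t=12 →S
[4] x=1 y=1 t=13 →S
[5] x=1 y=0 t=14 →S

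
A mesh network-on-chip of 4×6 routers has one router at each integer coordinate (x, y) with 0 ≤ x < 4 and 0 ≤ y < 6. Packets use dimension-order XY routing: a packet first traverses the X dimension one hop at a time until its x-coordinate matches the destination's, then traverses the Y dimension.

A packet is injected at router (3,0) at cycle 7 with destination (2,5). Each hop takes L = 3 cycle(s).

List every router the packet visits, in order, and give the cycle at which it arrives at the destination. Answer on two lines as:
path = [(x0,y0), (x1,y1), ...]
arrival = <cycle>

src (3,0)  cyc=7
W→(2,0)  cyc=10
N→(2,1)  cyc=13
N→(2,2)  cyc=16
N→(2,3)  cyc=19
N→(2,4)  cyc=22
N→(2,5)  cyc=25

path = [(3,0), (2,0), (2,1), (2,2), (2,3), (2,4), (2,5)]
arrival = 25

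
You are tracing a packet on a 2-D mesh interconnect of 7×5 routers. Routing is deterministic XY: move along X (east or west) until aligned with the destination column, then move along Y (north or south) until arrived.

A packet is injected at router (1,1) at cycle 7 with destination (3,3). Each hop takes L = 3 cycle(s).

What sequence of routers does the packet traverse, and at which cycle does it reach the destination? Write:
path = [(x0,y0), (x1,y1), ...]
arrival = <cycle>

hop 0: (1,1) @ cyc 7
hop 1: (2,1) @ cyc 10  [E]
hop 2: (3,1) @ cyc 13  [E]
hop 3: (3,2) @ cyc 16  [N]
hop 4: (3,3) @ cyc 19  [N]

path = [(1,1), (2,1), (3,1), (3,2), (3,3)]
arrival = 19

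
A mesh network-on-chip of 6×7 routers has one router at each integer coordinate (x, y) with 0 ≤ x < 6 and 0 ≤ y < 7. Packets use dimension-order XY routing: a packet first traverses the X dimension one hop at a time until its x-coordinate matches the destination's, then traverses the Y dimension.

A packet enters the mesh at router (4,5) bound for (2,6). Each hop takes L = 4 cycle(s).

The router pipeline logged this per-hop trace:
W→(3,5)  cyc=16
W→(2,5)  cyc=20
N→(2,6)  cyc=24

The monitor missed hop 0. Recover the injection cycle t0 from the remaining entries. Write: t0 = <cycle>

Hop 1 reached at cycle 16; hop k is at t0 + k·L.
So t0 = 16 − 1·4 = 12.

t0 = 12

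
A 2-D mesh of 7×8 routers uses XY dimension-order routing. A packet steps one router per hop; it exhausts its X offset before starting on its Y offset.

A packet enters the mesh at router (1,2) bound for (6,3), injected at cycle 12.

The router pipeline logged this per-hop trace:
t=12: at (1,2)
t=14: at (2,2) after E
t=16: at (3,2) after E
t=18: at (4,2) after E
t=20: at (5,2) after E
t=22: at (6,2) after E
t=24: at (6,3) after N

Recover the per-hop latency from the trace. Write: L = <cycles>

Between hops 0 and 1 the cycle counter advances 14 − 12 = 2.
Each hop adds L, hence L = 2.

L = 2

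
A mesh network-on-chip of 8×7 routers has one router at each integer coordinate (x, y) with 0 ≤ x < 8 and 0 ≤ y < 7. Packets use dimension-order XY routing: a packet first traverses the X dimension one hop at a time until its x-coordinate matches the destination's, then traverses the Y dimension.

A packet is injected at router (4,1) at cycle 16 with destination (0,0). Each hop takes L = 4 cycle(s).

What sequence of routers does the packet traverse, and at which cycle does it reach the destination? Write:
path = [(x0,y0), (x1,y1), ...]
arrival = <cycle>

path = [(4,1), (3,1), (2,1), (1,1), (0,1), (0,0)]
arrival = 36

t=16: at (4,1)
t=20: at (3,1) after W
t=24: at (2,1) after W
t=28: at (1,1) after W
t=32: at (0,1) after W
t=36: at (0,0) after S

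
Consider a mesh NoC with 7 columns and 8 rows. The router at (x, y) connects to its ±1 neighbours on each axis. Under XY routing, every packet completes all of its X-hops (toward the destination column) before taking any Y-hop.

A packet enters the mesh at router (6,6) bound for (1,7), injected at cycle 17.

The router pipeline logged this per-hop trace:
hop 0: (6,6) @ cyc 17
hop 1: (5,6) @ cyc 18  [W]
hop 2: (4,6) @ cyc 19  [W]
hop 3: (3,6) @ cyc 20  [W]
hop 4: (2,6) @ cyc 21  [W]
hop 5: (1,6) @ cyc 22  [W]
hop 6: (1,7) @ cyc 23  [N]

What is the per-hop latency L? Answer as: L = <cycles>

From hop 0 (17) to hop 1 (18): +1 cycles.
That increment is L by definition: L = 1.

L = 1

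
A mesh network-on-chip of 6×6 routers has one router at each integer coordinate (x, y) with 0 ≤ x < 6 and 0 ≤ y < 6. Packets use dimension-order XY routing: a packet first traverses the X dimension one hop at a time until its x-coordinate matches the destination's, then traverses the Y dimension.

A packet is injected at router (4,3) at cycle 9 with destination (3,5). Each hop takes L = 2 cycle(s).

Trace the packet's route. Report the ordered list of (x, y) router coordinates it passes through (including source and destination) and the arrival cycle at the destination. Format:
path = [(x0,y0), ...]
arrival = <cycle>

path = [(4,3), (3,3), (3,4), (3,5)]
arrival = 15

  0. router=(4,3) cycle=9 (inject)
  1. router=(3,3) cycle=11 dir=W
  2. router=(3,4) cycle=13 dir=N
  3. router=(3,5) cycle=15 dir=N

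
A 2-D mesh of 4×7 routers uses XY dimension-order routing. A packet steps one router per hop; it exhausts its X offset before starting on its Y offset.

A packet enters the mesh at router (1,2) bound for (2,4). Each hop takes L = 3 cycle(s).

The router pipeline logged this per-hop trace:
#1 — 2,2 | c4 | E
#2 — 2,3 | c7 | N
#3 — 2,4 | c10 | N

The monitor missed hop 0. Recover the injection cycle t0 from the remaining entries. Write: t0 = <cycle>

t0 = 1

Hop 1 reached at cycle 4; hop k is at t0 + k·L.
Therefore t0 = 4 − L = 1.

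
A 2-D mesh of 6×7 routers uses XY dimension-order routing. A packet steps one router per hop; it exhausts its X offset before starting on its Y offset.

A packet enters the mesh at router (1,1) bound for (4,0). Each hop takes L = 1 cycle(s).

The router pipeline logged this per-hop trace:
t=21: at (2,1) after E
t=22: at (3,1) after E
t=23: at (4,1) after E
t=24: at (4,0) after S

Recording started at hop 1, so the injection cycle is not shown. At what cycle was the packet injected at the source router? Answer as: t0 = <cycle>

t0 = 20

cyc[1] = 21 and cyc[k] = t0 + k·L for every k.
Subtract one hop: t0 = 21 − 1 = 20.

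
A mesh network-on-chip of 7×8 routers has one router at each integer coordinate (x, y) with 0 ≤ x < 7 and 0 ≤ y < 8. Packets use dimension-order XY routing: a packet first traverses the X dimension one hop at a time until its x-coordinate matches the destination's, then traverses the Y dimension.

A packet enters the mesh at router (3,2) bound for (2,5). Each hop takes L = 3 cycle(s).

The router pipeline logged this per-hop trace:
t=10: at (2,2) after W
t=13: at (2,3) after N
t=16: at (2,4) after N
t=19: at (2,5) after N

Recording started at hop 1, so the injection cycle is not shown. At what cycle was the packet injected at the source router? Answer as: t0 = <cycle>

Hop 1 reached at cycle 10; hop k is at t0 + k·L.
t0 = cyc[1] − L = 10 − 3 = 7.

t0 = 7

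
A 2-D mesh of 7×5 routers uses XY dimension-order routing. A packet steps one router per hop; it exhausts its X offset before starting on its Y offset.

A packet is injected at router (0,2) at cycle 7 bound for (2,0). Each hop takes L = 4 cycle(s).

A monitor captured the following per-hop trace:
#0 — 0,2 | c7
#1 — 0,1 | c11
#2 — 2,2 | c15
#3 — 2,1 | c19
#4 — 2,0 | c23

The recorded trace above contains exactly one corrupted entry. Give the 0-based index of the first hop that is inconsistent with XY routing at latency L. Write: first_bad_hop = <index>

first_bad_hop = 1

hop 1: step (+0,-1), +4 cyc — BAD: Y-move but x=0≠2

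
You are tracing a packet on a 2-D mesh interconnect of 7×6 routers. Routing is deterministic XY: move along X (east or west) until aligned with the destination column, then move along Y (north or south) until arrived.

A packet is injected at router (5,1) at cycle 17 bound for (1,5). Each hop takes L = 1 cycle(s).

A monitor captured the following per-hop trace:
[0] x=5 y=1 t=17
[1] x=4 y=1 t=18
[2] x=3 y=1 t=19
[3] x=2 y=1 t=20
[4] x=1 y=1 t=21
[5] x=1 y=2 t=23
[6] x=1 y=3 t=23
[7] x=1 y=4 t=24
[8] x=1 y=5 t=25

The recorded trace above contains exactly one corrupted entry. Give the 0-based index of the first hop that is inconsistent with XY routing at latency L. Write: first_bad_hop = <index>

first_bad_hop = 5

  1: Δx=-1 Δy=+0 Δt=1 [ok]
  2: Δx=-1 Δy=+0 Δt=1 [ok]
  3: Δx=-1 Δy=+0 Δt=1 [ok]
  4: Δx=-1 Δy=+0 Δt=1 [ok]
  5: Δx=+0 Δy=+1 Δt=2 [BAD: Δcyc=2≠L]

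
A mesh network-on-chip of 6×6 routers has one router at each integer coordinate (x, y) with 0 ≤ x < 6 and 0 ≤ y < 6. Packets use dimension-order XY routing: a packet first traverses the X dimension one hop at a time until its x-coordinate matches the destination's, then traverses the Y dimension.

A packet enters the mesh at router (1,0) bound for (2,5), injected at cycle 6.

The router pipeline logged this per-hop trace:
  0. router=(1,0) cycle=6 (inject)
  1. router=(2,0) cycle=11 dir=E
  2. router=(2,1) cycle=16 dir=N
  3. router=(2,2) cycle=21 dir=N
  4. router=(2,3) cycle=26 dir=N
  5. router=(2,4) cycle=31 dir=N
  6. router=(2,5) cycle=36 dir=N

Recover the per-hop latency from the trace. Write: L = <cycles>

Between hops 0 and 1 the cycle counter advances 11 − 6 = 5.
Per-hop latency L = Δcyc = 5.

L = 5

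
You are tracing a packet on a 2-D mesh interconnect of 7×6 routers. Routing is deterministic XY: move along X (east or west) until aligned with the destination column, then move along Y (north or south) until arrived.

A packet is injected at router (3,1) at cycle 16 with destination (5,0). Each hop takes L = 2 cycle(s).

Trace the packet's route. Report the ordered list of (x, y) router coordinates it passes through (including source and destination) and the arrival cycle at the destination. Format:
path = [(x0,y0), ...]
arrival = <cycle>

  0. router=(3,1) cycle=16 (inject)
  1. router=(4,1) cycle=18 dir=E
  2. router=(5,1) cycle=20 dir=E
  3. router=(5,0) cycle=22 dir=S

path = [(3,1), (4,1), (5,1), (5,0)]
arrival = 22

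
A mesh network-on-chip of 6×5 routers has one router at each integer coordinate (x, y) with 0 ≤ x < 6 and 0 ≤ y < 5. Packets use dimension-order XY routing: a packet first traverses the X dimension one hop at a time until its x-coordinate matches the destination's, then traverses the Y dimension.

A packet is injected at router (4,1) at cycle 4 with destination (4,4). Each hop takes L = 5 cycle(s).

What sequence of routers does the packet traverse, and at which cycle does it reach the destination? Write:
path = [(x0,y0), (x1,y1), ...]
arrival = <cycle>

hop 0: (4,1) @ cyc 4
hop 1: (4,2) @ cyc 9  [N]
hop 2: (4,3) @ cyc 14  [N]
hop 3: (4,4) @ cyc 19  [N]

path = [(4,1), (4,2), (4,3), (4,4)]
arrival = 19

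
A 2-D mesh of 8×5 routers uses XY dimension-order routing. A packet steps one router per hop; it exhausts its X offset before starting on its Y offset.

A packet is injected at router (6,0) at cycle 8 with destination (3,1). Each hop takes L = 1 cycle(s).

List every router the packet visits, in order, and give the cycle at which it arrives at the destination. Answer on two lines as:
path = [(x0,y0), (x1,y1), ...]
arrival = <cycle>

path = [(6,0), (5,0), (4,0), (3,0), (3,1)]
arrival = 12

#0 — 6,0 | c8
#1 — 5,0 | c9 | W
#2 — 4,0 | c10 | W
#3 — 3,0 | c11 | W
#4 — 3,1 | c12 | N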